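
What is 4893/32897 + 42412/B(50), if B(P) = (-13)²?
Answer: 1396054481/5559593 ≈ 251.11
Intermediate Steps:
B(P) = 169
4893/32897 + 42412/B(50) = 4893/32897 + 42412/169 = 1396054481/5559593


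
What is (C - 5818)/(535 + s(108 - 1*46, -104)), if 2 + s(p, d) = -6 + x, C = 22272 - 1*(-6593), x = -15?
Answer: 23047/512 ≈ 45.014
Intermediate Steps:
C = 28865 (C = 22272 + 6593 = 28865)
s(p, d) = -23 (s(p, d) = -2 + (-6 - 15) = -2 - 21 = -23)
(C - 5818)/(535 + s(108 - 1*46, -104)) = (28865 - 5818)/(535 - 23) = 23047/512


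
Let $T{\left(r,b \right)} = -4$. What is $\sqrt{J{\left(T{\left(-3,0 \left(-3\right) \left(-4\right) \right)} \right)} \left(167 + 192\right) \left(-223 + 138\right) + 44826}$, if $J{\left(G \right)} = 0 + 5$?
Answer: $i \sqrt{107749} \approx 328.25 i$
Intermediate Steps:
$J{\left(G \right)} = 5$
$\sqrt{J{\left(T{\left(-3,0 \left(-3\right) \left(-4\right) \right)} \right)} \left(167 + 192\right) \left(-223 + 138\right) + 44826} = \sqrt{5 \left(167 + 192\right) \left(-223 + 138\right) + 44826} = \sqrt{5 \cdot 359 \left(-85\right) + 44826} = \sqrt{5 \left(-30515\right) + 44826} = \sqrt{-152575 + 44826} = \sqrt{-107749} = i \sqrt{107749}$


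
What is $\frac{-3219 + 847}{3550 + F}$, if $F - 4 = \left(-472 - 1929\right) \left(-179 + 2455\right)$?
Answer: $\frac{1186}{2730561} \approx 0.00043434$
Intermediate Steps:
$F = -5464672$ ($F = 4 + \left(-472 - 1929\right) \left(-179 + 2455\right) = 4 - 5464676 = -5464672$)
$\frac{-3219 + 847}{3550 + F} = \frac{-3219 + 847}{3550 - 5464672} = - \frac{2372}{-5461122} = \left(-2372\right) \left(- \frac{1}{5461122}\right) = \frac{1186}{2730561}$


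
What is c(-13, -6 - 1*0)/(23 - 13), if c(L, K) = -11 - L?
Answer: ⅕ ≈ 0.20000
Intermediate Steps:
c(-13, -6 - 1*0)/(23 - 13) = (-11 - 1*(-13))/(23 - 13) = (-11 + 13)/10 = (⅒)*2 = ⅕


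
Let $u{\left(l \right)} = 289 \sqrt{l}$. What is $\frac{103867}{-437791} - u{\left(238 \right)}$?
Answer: $- \frac{103867}{437791} - 289 \sqrt{238} \approx -4458.7$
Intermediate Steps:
$\frac{103867}{-437791} - u{\left(238 \right)} = \frac{103867}{-437791} - 289 \sqrt{238} = 103867 \left(- \frac{1}{437791}\right) - 289 \sqrt{238} = - \frac{103867}{437791} - 289 \sqrt{238}$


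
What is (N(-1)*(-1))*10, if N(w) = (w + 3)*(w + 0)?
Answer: 20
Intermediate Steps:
N(w) = w*(3 + w) (N(w) = (3 + w)*w = w*(3 + w))
(N(-1)*(-1))*10 = (-(3 - 1)*(-1))*10 = (-1*2*(-1))*10 = -2*(-1)*10 = 2*10 = 20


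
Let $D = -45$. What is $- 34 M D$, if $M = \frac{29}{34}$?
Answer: $1305$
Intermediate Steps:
$M = \frac{29}{34}$ ($M = 29 \cdot \frac{1}{34} = \frac{29}{34} \approx 0.85294$)
$- 34 M D = \left(-34\right) \frac{29}{34} \left(-45\right) = \left(-29\right) \left(-45\right) = 1305$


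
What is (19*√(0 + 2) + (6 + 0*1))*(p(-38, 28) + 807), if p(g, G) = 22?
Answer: 4974 + 15751*√2 ≈ 27249.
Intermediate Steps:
(19*√(0 + 2) + (6 + 0*1))*(p(-38, 28) + 807) = (19*√(0 + 2) + (6 + 0*1))*(22 + 807) = (19*√2 + (6 + 0))*829 = (19*√2 + 6)*829 = (6 + 19*√2)*829 = 4974 + 15751*√2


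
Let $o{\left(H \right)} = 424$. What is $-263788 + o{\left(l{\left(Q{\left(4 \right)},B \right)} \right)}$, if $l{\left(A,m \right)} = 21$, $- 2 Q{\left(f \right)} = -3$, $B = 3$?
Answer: $-263364$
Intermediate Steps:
$Q{\left(f \right)} = \frac{3}{2}$ ($Q{\left(f \right)} = \left(- \frac{1}{2}\right) \left(-3\right) = \frac{3}{2}$)
$-263788 + o{\left(l{\left(Q{\left(4 \right)},B \right)} \right)} = -263788 + 424 = -263364$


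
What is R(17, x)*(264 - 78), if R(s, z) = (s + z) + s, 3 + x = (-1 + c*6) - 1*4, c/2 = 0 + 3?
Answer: 11532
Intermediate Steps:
c = 6 (c = 2*(0 + 3) = 2*3 = 6)
x = 28 (x = -3 + ((-1 + 6*6) - 1*4) = -3 + ((-1 + 36) - 4) = -3 + (35 - 4) = -3 + 31 = 28)
R(s, z) = z + 2*s
R(17, x)*(264 - 78) = (28 + 2*17)*(264 - 78) = (28 + 34)*186 = 62*186 = 11532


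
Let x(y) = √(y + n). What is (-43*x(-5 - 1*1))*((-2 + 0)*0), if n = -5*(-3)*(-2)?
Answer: 0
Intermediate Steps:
n = -30 (n = 15*(-2) = -30)
x(y) = √(-30 + y) (x(y) = √(y - 30) = √(-30 + y))
(-43*x(-5 - 1*1))*((-2 + 0)*0) = (-43*√(-30 + (-5 - 1*1)))*((-2 + 0)*0) = (-43*√(-30 + (-5 - 1)))*(-2*0) = -43*√(-30 - 6)*0 = -258*I*0 = 0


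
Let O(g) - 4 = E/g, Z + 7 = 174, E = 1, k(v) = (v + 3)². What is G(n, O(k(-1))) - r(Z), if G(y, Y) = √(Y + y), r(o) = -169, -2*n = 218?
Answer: 169 + I*√419/2 ≈ 169.0 + 10.235*I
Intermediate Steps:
k(v) = (3 + v)²
n = -109 (n = -½*218 = -109)
Z = 167 (Z = -7 + 174 = 167)
O(g) = 4 + 1/g
G(n, O(k(-1))) - r(Z) = √((4 + 1/((3 - 1)²)) - 109) - 1*(-169) = √((4 + 1/(2²)) - 109) + 169 = √((4 + 1/4) - 109) + 169 = √((4 + ¼) - 109) + 169 = √(17/4 - 109) + 169 = √(-419/4) + 169 = I*√419/2 + 169 = 169 + I*√419/2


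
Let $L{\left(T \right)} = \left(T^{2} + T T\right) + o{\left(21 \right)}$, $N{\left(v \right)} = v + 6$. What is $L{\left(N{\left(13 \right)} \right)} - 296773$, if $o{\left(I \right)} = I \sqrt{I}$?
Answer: $-296051 + 21 \sqrt{21} \approx -2.9596 \cdot 10^{5}$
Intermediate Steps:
$N{\left(v \right)} = 6 + v$
$o{\left(I \right)} = I^{\frac{3}{2}}$
$L{\left(T \right)} = 2 T^{2} + 21 \sqrt{21}$ ($L{\left(T \right)} = \left(T^{2} + T T\right) + 21^{\frac{3}{2}} = \left(T^{2} + T^{2}\right) + 21 \sqrt{21} = 2 T^{2} + 21 \sqrt{21}$)
$L{\left(N{\left(13 \right)} \right)} - 296773 = \left(2 \left(6 + 13\right)^{2} + 21 \sqrt{21}\right) - 296773 = \left(2 \cdot 19^{2} + 21 \sqrt{21}\right) - 296773 = \left(2 \cdot 361 + 21 \sqrt{21}\right) - 296773 = \left(722 + 21 \sqrt{21}\right) - 296773 = -296051 + 21 \sqrt{21}$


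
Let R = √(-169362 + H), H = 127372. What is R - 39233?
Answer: -39233 + I*√41990 ≈ -39233.0 + 204.91*I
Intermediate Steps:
R = I*√41990 (R = √(-169362 + 127372) = √(-41990) = I*√41990 ≈ 204.91*I)
R - 39233 = I*√41990 - 39233 = -39233 + I*√41990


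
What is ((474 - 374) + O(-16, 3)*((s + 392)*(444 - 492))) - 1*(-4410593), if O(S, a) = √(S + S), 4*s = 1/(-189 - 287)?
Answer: 4410693 - 8956404*I*√2/119 ≈ 4.4107e+6 - 1.0644e+5*I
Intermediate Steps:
s = -1/1904 (s = 1/(4*(-189 - 287)) = (¼)/(-476) = (¼)*(-1/476) = -1/1904 ≈ -0.00052521)
O(S, a) = √2*√S (O(S, a) = √(2*S) = √2*√S)
((474 - 374) + O(-16, 3)*((s + 392)*(444 - 492))) - 1*(-4410593) = ((474 - 374) + (√2*√(-16))*((-1/1904 + 392)*(444 - 492))) - 1*(-4410593) = (100 + (√2*(4*I))*((746367/1904)*(-48))) + 4410593 = (100 + (4*I*√2)*(-2239101/119)) + 4410593 = (100 - 8956404*I*√2/119) + 4410593 = 4410693 - 8956404*I*√2/119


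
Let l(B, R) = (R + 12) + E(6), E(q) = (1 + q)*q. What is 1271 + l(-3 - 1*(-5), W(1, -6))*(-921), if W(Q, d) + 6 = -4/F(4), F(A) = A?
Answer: -42016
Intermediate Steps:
E(q) = q*(1 + q)
W(Q, d) = -7 (W(Q, d) = -6 - 4/4 = -6 - 4*1/4 = -6 - 1 = -7)
l(B, R) = 54 + R (l(B, R) = (R + 12) + 6*(1 + 6) = (12 + R) + 6*7 = (12 + R) + 42 = 54 + R)
1271 + l(-3 - 1*(-5), W(1, -6))*(-921) = 1271 + (54 - 7)*(-921) = 1271 + 47*(-921) = 1271 - 43287 = -42016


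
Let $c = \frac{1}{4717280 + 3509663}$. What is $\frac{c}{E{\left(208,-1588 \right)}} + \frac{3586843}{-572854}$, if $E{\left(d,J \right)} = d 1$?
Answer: $- \frac{3068910302452269}{490135069353488} \approx -6.2614$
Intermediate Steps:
$E{\left(d,J \right)} = d$
$c = \frac{1}{8226943} \approx 1.2155 \cdot 10^{-7}$
$\frac{c}{E{\left(208,-1588 \right)}} + \frac{3586843}{-572854} = \frac{1}{8226943 \cdot 208} + \frac{3586843}{-572854} = \frac{1}{8226943} \cdot \frac{1}{208} + 3586843 \left(- \frac{1}{572854}\right) = \frac{1}{1711204144} - \frac{3586843}{572854} = - \frac{3068910302452269}{490135069353488}$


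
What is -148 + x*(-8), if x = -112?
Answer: 748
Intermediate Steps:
-148 + x*(-8) = -148 - 112*(-8) = -148 + 896 = 748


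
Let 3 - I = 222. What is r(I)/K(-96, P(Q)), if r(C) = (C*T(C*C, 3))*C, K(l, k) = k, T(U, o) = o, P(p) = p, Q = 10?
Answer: 143883/10 ≈ 14388.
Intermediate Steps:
I = -219 (I = 3 - 1*222 = 3 - 222 = -219)
r(C) = 3*C² (r(C) = (C*3)*C = (3*C)*C = 3*C²)
r(I)/K(-96, P(Q)) = (3*(-219)²)/10 = (3*47961)*(⅒) = 143883*(⅒) = 143883/10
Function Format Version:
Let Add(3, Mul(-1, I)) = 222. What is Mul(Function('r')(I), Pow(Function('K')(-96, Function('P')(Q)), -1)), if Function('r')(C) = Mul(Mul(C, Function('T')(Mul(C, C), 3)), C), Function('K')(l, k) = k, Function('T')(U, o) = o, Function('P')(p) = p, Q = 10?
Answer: Rational(143883, 10) ≈ 14388.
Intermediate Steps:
I = -219 (I = Add(3, Mul(-1, 222)) = Add(3, -222) = -219)
Function('r')(C) = Mul(3, Pow(C, 2)) (Function('r')(C) = Mul(Mul(C, 3), C) = Mul(Mul(3, C), C) = Mul(3, Pow(C, 2)))
Mul(Function('r')(I), Pow(Function('K')(-96, Function('P')(Q)), -1)) = Mul(Mul(3, Pow(-219, 2)), Pow(10, -1)) = Mul(Mul(3, 47961), Rational(1, 10)) = Mul(143883, Rational(1, 10)) = Rational(143883, 10)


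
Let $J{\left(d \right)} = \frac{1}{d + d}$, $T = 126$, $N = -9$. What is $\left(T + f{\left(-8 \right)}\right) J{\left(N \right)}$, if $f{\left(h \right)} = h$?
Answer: $- \frac{59}{9} \approx -6.5556$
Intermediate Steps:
$J{\left(d \right)} = \frac{1}{2 d}$
$\left(T + f{\left(-8 \right)}\right) J{\left(N \right)} = \left(126 - 8\right) \frac{1}{2 \left(-9\right)} = 118 \cdot \frac{1}{2} \left(- \frac{1}{9}\right) = 118 \left(- \frac{1}{18}\right) = - \frac{59}{9}$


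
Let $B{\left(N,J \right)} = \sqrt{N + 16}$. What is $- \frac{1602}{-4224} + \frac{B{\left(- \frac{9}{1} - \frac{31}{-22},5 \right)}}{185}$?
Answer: $\frac{267}{704} + \frac{\sqrt{4070}}{4070} \approx 0.39494$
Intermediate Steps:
$B{\left(N,J \right)} = \sqrt{16 + N}$
$- \frac{1602}{-4224} + \frac{B{\left(- \frac{9}{1} - \frac{31}{-22},5 \right)}}{185} = - \frac{1602}{-4224} + \frac{\sqrt{16 - \left(9 - \frac{31}{22}\right)}}{185} = \left(-1602\right) \left(- \frac{1}{4224}\right) + \sqrt{16 - \frac{167}{22}} \cdot \frac{1}{185} = \frac{267}{704} + \sqrt{16 + \left(-9 + \frac{31}{22}\right)} \frac{1}{185} = \frac{267}{704} + \sqrt{16 - \frac{167}{22}} \cdot \frac{1}{185} = \frac{267}{704} + \sqrt{\frac{185}{22}} \cdot \frac{1}{185} = \frac{267}{704} + \frac{\sqrt{4070}}{22} \cdot \frac{1}{185} = \frac{267}{704} + \frac{\sqrt{4070}}{4070}$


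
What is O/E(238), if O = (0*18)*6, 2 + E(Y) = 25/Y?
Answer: 0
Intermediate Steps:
E(Y) = -2 + 25/Y
O = 0 (O = 0*6 = 0)
O/E(238) = 0/(-2 + 25/238) = 0/(-451/238) = 0*(-238/451) = 0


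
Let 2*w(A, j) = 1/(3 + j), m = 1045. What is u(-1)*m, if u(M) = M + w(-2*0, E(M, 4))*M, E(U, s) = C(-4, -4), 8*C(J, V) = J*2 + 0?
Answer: -5225/4 ≈ -1306.3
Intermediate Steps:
C(J, V) = J/4 (C(J, V) = (J*2 + 0)/8 = (2*J + 0)/8 = (2*J)/8 = J/4)
E(U, s) = -1 (E(U, s) = (¼)*(-4) = -1)
w(A, j) = 1/(2*(3 + j))
u(M) = 5*M/4 (u(M) = M + (1/(2*(3 - 1)))*M = M + ((½)/2)*M = M + ((½)*(½))*M = M + M/4 = 5*M/4)
u(-1)*m = ((5/4)*(-1))*1045 = -5/4*1045 = -5225/4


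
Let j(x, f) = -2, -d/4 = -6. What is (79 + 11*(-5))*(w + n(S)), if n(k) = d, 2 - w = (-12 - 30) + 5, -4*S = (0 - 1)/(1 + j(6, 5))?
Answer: 1512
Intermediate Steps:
d = 24 (d = -4*(-6) = 24)
S = -¼ (S = -(0 - 1)/(4*(1 - 2)) = -(-1)/(4*(-1)) = -(-1)*(-1)/4 = -¼*1 = -¼ ≈ -0.25000)
w = 39 (w = 2 - ((-12 - 30) + 5) = 2 - (-42 + 5) = 2 - 1*(-37) = 2 + 37 = 39)
n(k) = 24
(79 + 11*(-5))*(w + n(S)) = (79 + 11*(-5))*(39 + 24) = (79 - 55)*63 = 24*63 = 1512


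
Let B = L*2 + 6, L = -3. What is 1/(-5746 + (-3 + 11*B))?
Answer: -1/5749 ≈ -0.00017394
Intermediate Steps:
B = 0 (B = -3*2 + 6 = -6 + 6 = 0)
1/(-5746 + (-3 + 11*B)) = 1/(-5746 + (-3 + 11*0)) = 1/(-5746 + (-3 + 0)) = 1/(-5746 - 3) = 1/(-5749) = -1/5749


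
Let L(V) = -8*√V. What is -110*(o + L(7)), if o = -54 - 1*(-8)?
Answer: 5060 + 880*√7 ≈ 7388.3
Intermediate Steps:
o = -46 (o = -54 + 8 = -46)
-110*(o + L(7)) = -110*(-46 - 8*√7) = 5060 + 880*√7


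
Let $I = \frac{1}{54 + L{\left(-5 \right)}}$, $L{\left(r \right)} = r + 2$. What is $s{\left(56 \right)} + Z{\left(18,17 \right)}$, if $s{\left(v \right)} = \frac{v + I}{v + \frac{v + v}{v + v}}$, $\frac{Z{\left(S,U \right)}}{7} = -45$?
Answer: $- \frac{912848}{2907} \approx -314.02$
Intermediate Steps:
$L{\left(r \right)} = 2 + r$
$Z{\left(S,U \right)} = -315$ ($Z{\left(S,U \right)} = 7 \left(-45\right) = -315$)
$I = \frac{1}{51}$ ($I = \frac{1}{54 + \left(2 - 5\right)} = \frac{1}{54 - 3} = \frac{1}{51} \approx 0.019608$)
$s{\left(v \right)} = \frac{\frac{1}{51} + v}{1 + v}$ ($s{\left(v \right)} = \frac{v + \frac{1}{51}}{v + \frac{v + v}{v + v}} = \frac{\frac{1}{51} + v}{v + \frac{2 v}{2 v}} = \frac{\frac{1}{51} + v}{v + 2 v \frac{1}{2 v}} = \frac{\frac{1}{51} + v}{v + 1} = \frac{\frac{1}{51} + v}{1 + v}$)
$s{\left(56 \right)} + Z{\left(18,17 \right)} = \frac{\frac{1}{51} + 56}{1 + 56} - 315 = \frac{1}{57} \cdot \frac{2857}{51} - 315 = \frac{2857}{2907} - 315 = - \frac{912848}{2907}$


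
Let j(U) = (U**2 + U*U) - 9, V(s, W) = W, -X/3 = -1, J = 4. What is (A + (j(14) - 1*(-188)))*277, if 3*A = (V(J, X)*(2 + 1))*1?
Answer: 158998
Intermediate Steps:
X = 3 (X = -3*(-1) = 3)
j(U) = -9 + 2*U**2 (j(U) = (U**2 + U**2) - 9 = 2*U**2 - 9 = -9 + 2*U**2)
A = 3 (A = ((3*(2 + 1))*1)/3 = ((3*3)*1)/3 = (9*1)/3 = (1/3)*9 = 3)
(A + (j(14) - 1*(-188)))*277 = (3 + ((-9 + 2*14**2) - 1*(-188)))*277 = (3 + ((-9 + 2*196) + 188))*277 = (3 + ((-9 + 392) + 188))*277 = (3 + (383 + 188))*277 = (3 + 571)*277 = 574*277 = 158998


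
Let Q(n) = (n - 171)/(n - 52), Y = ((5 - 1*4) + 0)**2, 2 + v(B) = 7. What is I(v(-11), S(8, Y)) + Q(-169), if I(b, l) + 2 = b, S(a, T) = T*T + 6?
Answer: 59/13 ≈ 4.5385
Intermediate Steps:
v(B) = 5 (v(B) = -2 + 7 = 5)
Y = 1 (Y = ((5 - 4) + 0)**2 = (1 + 0)**2 = 1**2 = 1)
S(a, T) = 6 + T**2 (S(a, T) = T**2 + 6 = 6 + T**2)
I(b, l) = -2 + b
Q(n) = (-171 + n)/(-52 + n)
I(v(-11), S(8, Y)) + Q(-169) = (-2 + 5) + (-171 - 169)/(-52 - 169) = 3 - 340/(-221) = 3 - 1/221*(-340) = 3 + 20/13 = 59/13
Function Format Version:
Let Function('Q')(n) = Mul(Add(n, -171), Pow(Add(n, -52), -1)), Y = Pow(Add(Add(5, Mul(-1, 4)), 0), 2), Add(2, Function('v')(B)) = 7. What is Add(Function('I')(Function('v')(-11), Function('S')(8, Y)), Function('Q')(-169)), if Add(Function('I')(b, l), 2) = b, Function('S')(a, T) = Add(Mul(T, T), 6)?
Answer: Rational(59, 13) ≈ 4.5385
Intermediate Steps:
Function('v')(B) = 5 (Function('v')(B) = Add(-2, 7) = 5)
Y = 1 (Y = Pow(Add(Add(5, -4), 0), 2) = Pow(Add(1, 0), 2) = Pow(1, 2) = 1)
Function('S')(a, T) = Add(6, Pow(T, 2)) (Function('S')(a, T) = Add(Pow(T, 2), 6) = Add(6, Pow(T, 2)))
Function('I')(b, l) = Add(-2, b)
Function('Q')(n) = Mul(Pow(Add(-52, n), -1), Add(-171, n)) (Function('Q')(n) = Mul(Add(-171, n), Pow(Add(-52, n), -1)) = Mul(Pow(Add(-52, n), -1), Add(-171, n)))
Add(Function('I')(Function('v')(-11), Function('S')(8, Y)), Function('Q')(-169)) = Add(Add(-2, 5), Mul(Pow(Add(-52, -169), -1), Add(-171, -169))) = Add(3, Mul(Pow(-221, -1), -340)) = Add(3, Mul(Rational(-1, 221), -340)) = Add(3, Rational(20, 13)) = Rational(59, 13)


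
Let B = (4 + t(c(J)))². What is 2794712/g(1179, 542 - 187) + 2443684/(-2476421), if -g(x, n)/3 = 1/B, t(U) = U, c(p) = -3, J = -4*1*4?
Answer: -6920890816804/7429263 ≈ -9.3157e+5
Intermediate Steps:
J = -16 (J = -4*4 = -16)
B = 1 (B = (4 - 3)² = 1² = 1)
g(x, n) = -3 (g(x, n) = -3/1 = -3*1 = -3)
2794712/g(1179, 542 - 187) + 2443684/(-2476421) = 2794712/(-3) + 2443684/(-2476421) = 2794712*(-⅓) + 2443684*(-1/2476421) = -2794712/3 - 2443684/2476421 = -6920890816804/7429263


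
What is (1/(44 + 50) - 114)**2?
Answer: 114811225/8836 ≈ 12994.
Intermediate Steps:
(1/(44 + 50) - 114)**2 = (1/94 - 114)**2 = (-10715/94)**2 = 114811225/8836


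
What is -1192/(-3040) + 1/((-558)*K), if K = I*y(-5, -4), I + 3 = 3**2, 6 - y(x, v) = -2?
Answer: 997609/2544480 ≈ 0.39207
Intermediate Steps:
y(x, v) = 8 (y(x, v) = 6 - 1*(-2) = 6 + 2 = 8)
I = 6 (I = -3 + 3**2 = -3 + 9 = 6)
K = 48 (K = 6*8 = 48)
-1192/(-3040) + 1/((-558)*K) = -1192/(-3040) + 1/(-558*48) = -1192*(-1/3040) - 1/558*1/48 = 149/380 - 1/26784 = 997609/2544480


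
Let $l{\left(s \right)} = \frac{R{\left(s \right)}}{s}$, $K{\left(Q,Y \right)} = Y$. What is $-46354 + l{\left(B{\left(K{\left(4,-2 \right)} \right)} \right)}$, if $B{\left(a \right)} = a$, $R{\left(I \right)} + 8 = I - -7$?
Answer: $- \frac{92705}{2} \approx -46353.0$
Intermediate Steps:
$R{\left(I \right)} = -1 + I$ ($R{\left(I \right)} = -8 + \left(I - -7\right) = -8 + \left(I + 7\right) = -8 + \left(7 + I\right) = -1 + I$)
$l{\left(s \right)} = \frac{-1 + s}{s}$
$-46354 + l{\left(B{\left(K{\left(4,-2 \right)} \right)} \right)} = -46354 + \frac{-1 - 2}{-2} = -46354 - - \frac{3}{2} = -46354 + \frac{3}{2} = - \frac{92705}{2}$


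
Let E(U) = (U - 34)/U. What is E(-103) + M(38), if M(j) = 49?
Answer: 5184/103 ≈ 50.330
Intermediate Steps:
E(U) = (-34 + U)/U
E(-103) + M(38) = (-34 - 103)/(-103) + 49 = -1/103*(-137) + 49 = 137/103 + 49 = 5184/103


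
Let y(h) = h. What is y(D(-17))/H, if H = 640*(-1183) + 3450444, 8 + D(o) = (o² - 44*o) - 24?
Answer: 1005/2693324 ≈ 0.00037314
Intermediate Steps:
D(o) = -32 + o² - 44*o (D(o) = -8 + ((o² - 44*o) - 24) = -8 + (-24 + o² - 44*o) = -32 + o² - 44*o)
H = 2693324 (H = -757120 + 3450444 = 2693324)
y(D(-17))/H = (-32 + (-17)² - 44*(-17))/2693324 = (-32 + 289 + 748)*(1/2693324) = 1005*(1/2693324) = 1005/2693324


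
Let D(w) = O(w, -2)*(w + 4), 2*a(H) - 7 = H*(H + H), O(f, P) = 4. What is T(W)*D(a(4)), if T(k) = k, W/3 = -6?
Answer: -1692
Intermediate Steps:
W = -18 (W = 3*(-6) = -18)
a(H) = 7/2 + H² (a(H) = 7/2 + (H*(H + H))/2 = 7/2 + (H*(2*H))/2 = 7/2 + (2*H²)/2 = 7/2 + H²)
D(w) = 16 + 4*w (D(w) = 4*(w + 4) = 4*(4 + w) = 16 + 4*w)
T(W)*D(a(4)) = -18*(16 + 4*(7/2 + 4²)) = -18*(16 + 4*(7/2 + 16)) = -18*(16 + 4*(39/2)) = -18*(16 + 78) = -18*94 = -1692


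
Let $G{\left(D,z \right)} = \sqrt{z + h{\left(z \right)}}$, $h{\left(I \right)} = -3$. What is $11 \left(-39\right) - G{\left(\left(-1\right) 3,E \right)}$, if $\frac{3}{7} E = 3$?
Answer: $-431$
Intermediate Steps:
$E = 7$ ($E = \frac{7}{3} \cdot 3 = 7$)
$G{\left(D,z \right)} = \sqrt{-3 + z}$ ($G{\left(D,z \right)} = \sqrt{z - 3} = \sqrt{-3 + z}$)
$11 \left(-39\right) - G{\left(\left(-1\right) 3,E \right)} = 11 \left(-39\right) - \sqrt{-3 + 7} = -429 - \sqrt{4} = -429 - 2 = -431$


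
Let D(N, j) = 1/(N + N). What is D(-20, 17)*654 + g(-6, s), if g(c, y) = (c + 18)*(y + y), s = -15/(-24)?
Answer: -27/20 ≈ -1.3500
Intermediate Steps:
D(N, j) = 1/(2*N)
s = 5/8 (s = -15*(-1/24) = 5/8 ≈ 0.62500)
g(c, y) = 2*y*(18 + c) (g(c, y) = (18 + c)*(2*y) = 2*y*(18 + c))
D(-20, 17)*654 + g(-6, s) = ((½)/(-20))*654 + 2*(5/8)*(18 - 6) = ((½)*(-1/20))*654 + 2*(5/8)*12 = -1/40*654 + 15 = -327/20 + 15 = -27/20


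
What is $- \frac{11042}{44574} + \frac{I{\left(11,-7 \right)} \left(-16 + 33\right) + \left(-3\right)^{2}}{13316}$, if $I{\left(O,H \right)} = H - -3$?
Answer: $- \frac{74832569}{296773692} \approx -0.25215$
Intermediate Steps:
$I{\left(O,H \right)} = 3 + H$ ($I{\left(O,H \right)} = H + 3 = 3 + H$)
$- \frac{11042}{44574} + \frac{I{\left(11,-7 \right)} \left(-16 + 33\right) + \left(-3\right)^{2}}{13316} = - \frac{11042}{44574} + \frac{\left(3 - 7\right) \left(-16 + 33\right) + \left(-3\right)^{2}}{13316} = \left(-11042\right) \frac{1}{44574} + \left(\left(-4\right) 17 + 9\right) \frac{1}{13316} = - \frac{5521}{22287} + \left(-68 + 9\right) \frac{1}{13316} = - \frac{5521}{22287} - \frac{59}{13316} = - \frac{74832569}{296773692}$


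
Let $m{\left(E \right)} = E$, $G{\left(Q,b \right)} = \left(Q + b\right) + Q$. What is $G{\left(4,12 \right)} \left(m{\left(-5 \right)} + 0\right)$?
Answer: $-100$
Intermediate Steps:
$G{\left(Q,b \right)} = b + 2 Q$
$G{\left(4,12 \right)} \left(m{\left(-5 \right)} + 0\right) = \left(12 + 2 \cdot 4\right) \left(-5 + 0\right) = \left(12 + 8\right) \left(-5\right) = 20 \left(-5\right) = -100$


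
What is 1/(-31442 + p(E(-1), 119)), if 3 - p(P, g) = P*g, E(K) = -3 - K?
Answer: -1/31201 ≈ -3.2050e-5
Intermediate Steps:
p(P, g) = 3 - P*g
1/(-31442 + p(E(-1), 119)) = 1/(-31442 + (3 - 1*(-3 - 1*(-1))*119)) = 1/(-31442 + (3 - 1*(-3 + 1)*119)) = 1/(-31442 + (3 - 1*(-2)*119)) = 1/(-31442 + (3 + 238)) = 1/(-31442 + 241) = 1/(-31201) = -1/31201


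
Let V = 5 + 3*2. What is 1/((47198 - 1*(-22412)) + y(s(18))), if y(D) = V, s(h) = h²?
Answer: 1/69621 ≈ 1.4363e-5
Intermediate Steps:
V = 11 (V = 5 + 6 = 11)
y(D) = 11
1/((47198 - 1*(-22412)) + y(s(18))) = 1/((47198 - 1*(-22412)) + 11) = 1/((47198 + 22412) + 11) = 1/(69610 + 11) = 1/69621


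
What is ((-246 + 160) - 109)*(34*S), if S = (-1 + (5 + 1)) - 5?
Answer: 0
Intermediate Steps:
S = 0 (S = (-1 + 6) - 5 = 5 - 5 = 0)
((-246 + 160) - 109)*(34*S) = ((-246 + 160) - 109)*(34*0) = (-86 - 109)*0 = -195*0 = 0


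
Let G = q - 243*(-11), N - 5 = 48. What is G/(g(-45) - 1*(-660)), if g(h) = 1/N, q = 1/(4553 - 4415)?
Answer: 19550375/4827378 ≈ 4.0499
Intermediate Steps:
N = 53 (N = 5 + 48 = 53)
q = 1/138 ≈ 0.0072464
g(h) = 1/53
G = 368875/138 (G = 1/138 - 243*(-11) = 1/138 + 2673 = 368875/138 ≈ 2673.0)
G/(g(-45) - 1*(-660)) = 368875/(138*(1/53 - 1*(-660))) = 368875/(138*(1/53 + 660)) = 368875/(138*(34981/53)) = (368875/138)*(53/34981) = 19550375/4827378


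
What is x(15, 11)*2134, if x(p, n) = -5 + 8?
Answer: 6402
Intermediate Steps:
x(p, n) = 3
x(15, 11)*2134 = 3*2134 = 6402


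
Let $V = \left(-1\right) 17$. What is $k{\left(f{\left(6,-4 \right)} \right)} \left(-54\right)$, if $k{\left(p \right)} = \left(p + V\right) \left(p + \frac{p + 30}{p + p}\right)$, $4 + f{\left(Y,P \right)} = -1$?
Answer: $-8910$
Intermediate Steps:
$f{\left(Y,P \right)} = -5$ ($f{\left(Y,P \right)} = -4 - 1 = -5$)
$V = -17$
$k{\left(p \right)} = \left(-17 + p\right) \left(p + \frac{30 + p}{2 p}\right)$ ($k{\left(p \right)} = \left(p - 17\right) \left(p + \frac{p + 30}{p + p}\right) = \left(-17 + p\right) \left(p + \frac{30 + p}{2 p}\right)$)
$k{\left(f{\left(6,-4 \right)} \right)} \left(-54\right) = \left(\frac{13}{2} + \left(-5\right)^{2} - \frac{255}{-5} - - \frac{165}{2}\right) \left(-54\right) = \left(\frac{13}{2} + 25 - -51 + \frac{165}{2}\right) \left(-54\right) = \left(\frac{13}{2} + 25 + 51 + \frac{165}{2}\right) \left(-54\right) = 165 \left(-54\right) = -8910$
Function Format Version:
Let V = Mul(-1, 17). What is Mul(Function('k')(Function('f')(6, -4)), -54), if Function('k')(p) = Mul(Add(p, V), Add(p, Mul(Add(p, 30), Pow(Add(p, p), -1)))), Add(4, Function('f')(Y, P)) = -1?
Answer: -8910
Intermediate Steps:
Function('f')(Y, P) = -5 (Function('f')(Y, P) = Add(-4, -1) = -5)
V = -17
Function('k')(p) = Mul(Add(-17, p), Add(p, Mul(Rational(1, 2), Pow(p, -1), Add(30, p)))) (Function('k')(p) = Mul(Add(p, -17), Add(p, Mul(Add(p, 30), Pow(Add(p, p), -1)))) = Mul(Add(-17, p), Add(p, Mul(Add(30, p), Pow(Mul(2, p), -1)))) = Mul(Add(-17, p), Add(p, Mul(Add(30, p), Mul(Rational(1, 2), Pow(p, -1))))) = Mul(Add(-17, p), Add(p, Mul(Rational(1, 2), Pow(p, -1), Add(30, p)))))
Mul(Function('k')(Function('f')(6, -4)), -54) = Mul(Add(Rational(13, 2), Pow(-5, 2), Mul(-255, Pow(-5, -1)), Mul(Rational(-33, 2), -5)), -54) = Mul(Add(Rational(13, 2), 25, Mul(-255, Rational(-1, 5)), Rational(165, 2)), -54) = Mul(Add(Rational(13, 2), 25, 51, Rational(165, 2)), -54) = Mul(165, -54) = -8910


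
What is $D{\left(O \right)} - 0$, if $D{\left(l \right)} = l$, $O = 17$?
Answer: $17$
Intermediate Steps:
$D{\left(O \right)} - 0 = 17 - 0 = 17 + 0 = 17$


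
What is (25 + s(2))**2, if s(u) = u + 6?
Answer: 1089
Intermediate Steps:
s(u) = 6 + u
(25 + s(2))**2 = (25 + (6 + 2))**2 = (25 + 8)**2 = 33**2 = 1089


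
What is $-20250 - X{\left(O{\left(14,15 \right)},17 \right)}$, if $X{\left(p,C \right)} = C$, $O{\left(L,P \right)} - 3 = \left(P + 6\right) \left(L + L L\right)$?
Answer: $-20267$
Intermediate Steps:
$O{\left(L,P \right)} = 3 + \left(6 + P\right) \left(L + L^{2}\right)$ ($O{\left(L,P \right)} = 3 + \left(P + 6\right) \left(L + L L\right) = 3 + \left(6 + P\right) \left(L + L^{2}\right)$)
$-20250 - X{\left(O{\left(14,15 \right)},17 \right)} = -20250 - 17 = -20267$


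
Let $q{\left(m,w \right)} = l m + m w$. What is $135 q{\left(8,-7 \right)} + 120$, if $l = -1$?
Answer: $-8520$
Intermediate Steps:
$q{\left(m,w \right)} = - m + m w$
$135 q{\left(8,-7 \right)} + 120 = 135 \cdot 8 \left(-1 - 7\right) + 120 = 135 \cdot 8 \left(-8\right) + 120 = 135 \left(-64\right) + 120 = -8640 + 120 = -8520$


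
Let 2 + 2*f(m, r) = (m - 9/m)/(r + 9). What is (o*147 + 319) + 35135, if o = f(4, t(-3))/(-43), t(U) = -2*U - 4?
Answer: 134169843/3784 ≈ 35457.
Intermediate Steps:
t(U) = -4 - 2*U
f(m, r) = -1 + (m - 9/m)/(2*(9 + r)) (f(m, r) = -1 + ((m - 9/m)/(r + 9))/2 = -1 + ((m - 9/m)/(9 + r))/2 = -1 + (m - 9/m)/(2*(9 + r)))
o = 81/3784 (o = ((½)*(-9 + 4² - 18*4 - 2*4*(-4 - 2*(-3)))/(4*(9 + (-4 - 2*(-3)))))/(-43) = ((½)*(¼)*(-9 + 16 - 72 - 2*4*(-4 + 6))/(9 + (-4 + 6)))*(-1/43) = ((½)*(¼)*(-9 + 16 - 72 - 2*4*2)/(9 + 2))*(-1/43) = ((½)*(¼)*(-9 + 16 - 72 - 16)/11)*(-1/43) = ((½)*(¼)*(1/11)*(-81))*(-1/43) = -81/88*(-1/43) = 81/3784 ≈ 0.021406)
(o*147 + 319) + 35135 = ((81/3784)*147 + 319) + 35135 = (11907/3784 + 319) + 35135 = 1219003/3784 + 35135 = 134169843/3784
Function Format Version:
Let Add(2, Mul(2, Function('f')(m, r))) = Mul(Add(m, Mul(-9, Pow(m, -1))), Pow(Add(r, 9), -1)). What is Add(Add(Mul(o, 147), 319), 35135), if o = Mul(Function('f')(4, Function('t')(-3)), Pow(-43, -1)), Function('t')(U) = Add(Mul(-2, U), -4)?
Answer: Rational(134169843, 3784) ≈ 35457.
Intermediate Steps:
Function('t')(U) = Add(-4, Mul(-2, U))
Function('f')(m, r) = Add(-1, Mul(Rational(1, 2), Pow(Add(9, r), -1), Add(m, Mul(-9, Pow(m, -1))))) (Function('f')(m, r) = Add(-1, Mul(Rational(1, 2), Mul(Add(m, Mul(-9, Pow(m, -1))), Pow(Add(r, 9), -1)))) = Add(-1, Mul(Rational(1, 2), Mul(Add(m, Mul(-9, Pow(m, -1))), Pow(Add(9, r), -1)))) = Add(-1, Mul(Rational(1, 2), Mul(Pow(Add(9, r), -1), Add(m, Mul(-9, Pow(m, -1)))))) = Add(-1, Mul(Rational(1, 2), Pow(Add(9, r), -1), Add(m, Mul(-9, Pow(m, -1))))))
o = Rational(81, 3784) (o = Mul(Mul(Rational(1, 2), Pow(4, -1), Pow(Add(9, Add(-4, Mul(-2, -3))), -1), Add(-9, Pow(4, 2), Mul(-18, 4), Mul(-2, 4, Add(-4, Mul(-2, -3))))), Pow(-43, -1)) = Mul(Mul(Rational(1, 2), Rational(1, 4), Pow(Add(9, Add(-4, 6)), -1), Add(-9, 16, -72, Mul(-2, 4, Add(-4, 6)))), Rational(-1, 43)) = Mul(Mul(Rational(1, 2), Rational(1, 4), Pow(Add(9, 2), -1), Add(-9, 16, -72, Mul(-2, 4, 2))), Rational(-1, 43)) = Mul(Mul(Rational(1, 2), Rational(1, 4), Pow(11, -1), Add(-9, 16, -72, -16)), Rational(-1, 43)) = Mul(Mul(Rational(1, 2), Rational(1, 4), Rational(1, 11), -81), Rational(-1, 43)) = Mul(Rational(-81, 88), Rational(-1, 43)) = Rational(81, 3784) ≈ 0.021406)
Add(Add(Mul(o, 147), 319), 35135) = Add(Add(Mul(Rational(81, 3784), 147), 319), 35135) = Add(Add(Rational(11907, 3784), 319), 35135) = Add(Rational(1219003, 3784), 35135) = Rational(134169843, 3784)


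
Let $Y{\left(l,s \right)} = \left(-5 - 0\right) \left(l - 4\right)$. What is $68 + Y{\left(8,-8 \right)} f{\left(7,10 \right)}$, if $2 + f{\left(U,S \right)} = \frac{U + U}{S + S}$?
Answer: $94$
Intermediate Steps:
$f{\left(U,S \right)} = -2 + \frac{U}{S}$ ($f{\left(U,S \right)} = -2 + \frac{U + U}{S + S} = -2 + \frac{2 U}{2 S} = -2 + 2 U \frac{1}{2 S} = -2 + \frac{U}{S}$)
$Y{\left(l,s \right)} = 20 - 5 l$ ($Y{\left(l,s \right)} = \left(-5 + \left(-2 + 2\right)\right) \left(-4 + l\right) = \left(-5 + 0\right) \left(-4 + l\right) = - 5 \left(-4 + l\right) = 20 - 5 l$)
$68 + Y{\left(8,-8 \right)} f{\left(7,10 \right)} = 68 + \left(20 - 40\right) \left(-2 + \frac{7}{10}\right) = 68 + \left(20 - 40\right) \left(-2 + 7 \cdot \frac{1}{10}\right) = 68 - 20 \left(-2 + \frac{7}{10}\right) = 68 - -26 = 68 + 26 = 94$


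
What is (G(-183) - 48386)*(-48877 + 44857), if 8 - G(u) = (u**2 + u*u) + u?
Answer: 462995460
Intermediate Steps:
G(u) = 8 - u - 2*u**2 (G(u) = 8 - ((u**2 + u*u) + u) = 8 - ((u**2 + u**2) + u) = 8 - (2*u**2 + u) = 8 - (u + 2*u**2) = 8 + (-u - 2*u**2) = 8 - u - 2*u**2)
(G(-183) - 48386)*(-48877 + 44857) = ((8 - 1*(-183) - 2*(-183)**2) - 48386)*(-48877 + 44857) = ((8 + 183 - 2*33489) - 48386)*(-4020) = ((8 + 183 - 66978) - 48386)*(-4020) = (-66787 - 48386)*(-4020) = -115173*(-4020) = 462995460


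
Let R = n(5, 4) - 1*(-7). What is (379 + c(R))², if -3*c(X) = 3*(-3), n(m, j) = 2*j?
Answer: 145924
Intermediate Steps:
R = 15 (R = 2*4 - 1*(-7) = 8 + 7 = 15)
c(X) = 3 (c(X) = -(-3) = -⅓*(-9) = 3)
(379 + c(R))² = (379 + 3)² = 382² = 145924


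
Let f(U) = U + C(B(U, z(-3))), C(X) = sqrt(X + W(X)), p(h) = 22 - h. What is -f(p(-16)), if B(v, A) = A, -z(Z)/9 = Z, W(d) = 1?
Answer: -38 - 2*sqrt(7) ≈ -43.292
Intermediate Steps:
z(Z) = -9*Z
C(X) = sqrt(1 + X) (C(X) = sqrt(X + 1) = sqrt(1 + X))
f(U) = U + 2*sqrt(7) (f(U) = U + sqrt(1 - 9*(-3)) = U + sqrt(1 + 27) = U + sqrt(28) = U + 2*sqrt(7))
-f(p(-16)) = -((22 - 1*(-16)) + 2*sqrt(7)) = -((22 + 16) + 2*sqrt(7)) = -(38 + 2*sqrt(7)) = -38 - 2*sqrt(7)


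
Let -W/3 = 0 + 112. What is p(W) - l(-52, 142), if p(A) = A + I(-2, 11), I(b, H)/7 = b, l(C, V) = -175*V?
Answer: 24500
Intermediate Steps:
I(b, H) = 7*b
W = -336 (W = -3*(0 + 112) = -3*112 = -336)
p(A) = -14 + A (p(A) = A + 7*(-2) = A - 14 = -14 + A)
p(W) - l(-52, 142) = (-14 - 336) - (-175)*142 = -350 - 1*(-24850) = -350 + 24850 = 24500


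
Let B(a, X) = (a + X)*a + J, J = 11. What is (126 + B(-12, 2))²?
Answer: 66049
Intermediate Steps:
B(a, X) = 11 + a*(X + a) (B(a, X) = (a + X)*a + 11 = (X + a)*a + 11 = a*(X + a) + 11 = 11 + a*(X + a))
(126 + B(-12, 2))² = (126 + (11 + (-12)² + 2*(-12)))² = (126 + (11 + 144 - 24))² = (126 + 131)² = 257² = 66049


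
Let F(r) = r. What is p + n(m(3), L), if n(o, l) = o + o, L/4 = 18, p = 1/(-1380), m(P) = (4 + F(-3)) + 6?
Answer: 19319/1380 ≈ 13.999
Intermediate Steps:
m(P) = 7 (m(P) = (4 - 3) + 6 = 1 + 6 = 7)
p = -1/1380 ≈ -0.00072464
L = 72 (L = 4*18 = 72)
n(o, l) = 2*o
p + n(m(3), L) = -1/1380 + 2*7 = -1/1380 + 14 = 19319/1380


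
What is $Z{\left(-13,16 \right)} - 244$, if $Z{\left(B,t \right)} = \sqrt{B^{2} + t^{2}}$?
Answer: $-244 + 5 \sqrt{17} \approx -223.38$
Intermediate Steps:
$Z{\left(-13,16 \right)} - 244 = \sqrt{\left(-13\right)^{2} + 16^{2}} - 244 = \sqrt{169 + 256} - 244 = \sqrt{425} - 244 = 5 \sqrt{17} - 244 = -244 + 5 \sqrt{17}$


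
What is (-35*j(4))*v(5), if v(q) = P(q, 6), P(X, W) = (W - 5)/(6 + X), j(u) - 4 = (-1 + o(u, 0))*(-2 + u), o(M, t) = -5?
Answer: 280/11 ≈ 25.455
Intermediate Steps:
j(u) = 16 - 6*u (j(u) = 4 + (-1 - 5)*(-2 + u) = 4 - 6*(-2 + u) = 4 + (12 - 6*u) = 16 - 6*u)
P(X, W) = (-5 + W)/(6 + X)
v(q) = 1/(6 + q) (v(q) = (-5 + 6)/(6 + q) = 1/(6 + q))
(-35*j(4))*v(5) = (-35*(16 - 6*4))/(6 + 5) = -35*(16 - 24)/11 = -35*(-8)*(1/11) = 280*(1/11) = 280/11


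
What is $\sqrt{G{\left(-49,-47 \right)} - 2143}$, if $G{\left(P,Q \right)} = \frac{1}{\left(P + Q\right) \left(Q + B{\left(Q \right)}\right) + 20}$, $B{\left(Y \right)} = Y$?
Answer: $\frac{i \sqrt{43821098951}}{4522} \approx 46.293 i$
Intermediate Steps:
$G{\left(P,Q \right)} = \frac{1}{20 + 2 Q \left(P + Q\right)}$ ($G{\left(P,Q \right)} = \frac{1}{\left(P + Q\right) \left(Q + Q\right) + 20} = \frac{1}{\left(P + Q\right) 2 Q + 20} = \frac{1}{2 Q \left(P + Q\right) + 20} = \frac{1}{20 + 2 Q \left(P + Q\right)}$)
$\sqrt{G{\left(-49,-47 \right)} - 2143} = \sqrt{\frac{1}{2 \left(10 + \left(-47\right)^{2} - -2303\right)} - 2143} = \sqrt{\frac{1}{2 \left(10 + 2209 + 2303\right)} - 2143} = \sqrt{\frac{1}{2 \cdot 4522} - 2143} = \sqrt{\frac{1}{2} \cdot \frac{1}{4522} - 2143} = \sqrt{\frac{1}{9044} - 2143} = \sqrt{- \frac{19381291}{9044}} = \frac{i \sqrt{43821098951}}{4522}$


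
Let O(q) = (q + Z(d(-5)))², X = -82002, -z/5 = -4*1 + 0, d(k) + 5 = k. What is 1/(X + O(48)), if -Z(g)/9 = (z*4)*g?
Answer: 1/52451502 ≈ 1.9065e-8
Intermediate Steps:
d(k) = -5 + k
z = 20 (z = -5*(-4*1 + 0) = -5*(-4 + 0) = -5*(-4) = 20)
Z(g) = -720*g (Z(g) = -9*20*4*g = -720*g)
O(q) = (7200 + q)² (O(q) = (q - 720*(-5 - 5))² = (q - 720*(-10))² = (q + 7200)² = (7200 + q)²)
1/(X + O(48)) = 1/(-82002 + (7200 + 48)²) = 1/(-82002 + 7248²) = 1/(-82002 + 52533504) = 1/52451502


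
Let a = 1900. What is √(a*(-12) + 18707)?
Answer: I*√4093 ≈ 63.977*I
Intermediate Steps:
√(a*(-12) + 18707) = √(1900*(-12) + 18707) = √(-22800 + 18707) = √(-4093) = I*√4093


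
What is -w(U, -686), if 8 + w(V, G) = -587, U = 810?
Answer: 595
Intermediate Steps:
w(V, G) = -595 (w(V, G) = -8 - 587 = -595)
-w(U, -686) = -1*(-595) = 595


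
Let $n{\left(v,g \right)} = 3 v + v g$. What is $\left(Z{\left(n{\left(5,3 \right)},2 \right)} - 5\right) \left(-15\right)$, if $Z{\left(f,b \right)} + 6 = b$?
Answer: $135$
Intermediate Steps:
$n{\left(v,g \right)} = 3 v + g v$
$Z{\left(f,b \right)} = -6 + b$
$\left(Z{\left(n{\left(5,3 \right)},2 \right)} - 5\right) \left(-15\right) = \left(\left(-6 + 2\right) - 5\right) \left(-15\right) = \left(-4 - 5\right) \left(-15\right) = \left(-9\right) \left(-15\right) = 135$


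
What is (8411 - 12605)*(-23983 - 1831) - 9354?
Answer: 108254562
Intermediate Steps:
(8411 - 12605)*(-23983 - 1831) - 9354 = -4194*(-25814) - 9354 = 108263916 - 9354 = 108254562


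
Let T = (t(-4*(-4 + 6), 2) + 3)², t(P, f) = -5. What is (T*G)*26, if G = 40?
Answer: 4160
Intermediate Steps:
T = 4 (T = (-5 + 3)² = (-2)² = 4)
(T*G)*26 = (4*40)*26 = 160*26 = 4160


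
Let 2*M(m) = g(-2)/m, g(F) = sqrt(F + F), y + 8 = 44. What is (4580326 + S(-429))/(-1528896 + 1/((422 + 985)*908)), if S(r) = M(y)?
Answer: -5851622963256/1953250258175 - 106463*I/5859750774525 ≈ -2.9958 - 1.8169e-8*I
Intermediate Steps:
y = 36 (y = -8 + 44 = 36)
g(F) = sqrt(2)*sqrt(F) (g(F) = sqrt(2*F) = sqrt(2)*sqrt(F))
M(m) = I/m (M(m) = ((sqrt(2)*sqrt(-2))/m)/2 = ((sqrt(2)*(I*sqrt(2)))/m)/2 = ((2*I)/m)/2 = (2*I/m)/2 = I/m)
S(r) = I/36
(4580326 + S(-429))/(-1528896 + 1/((422 + 985)*908)) = (4580326 + I/36)/(-1528896 + 1/((422 + 985)*908)) = (4580326 + I/36)/(-1528896 + 1/(1407*908)) = (4580326 + I/36)/(-1528896 + 1/1277556) = (4580326 + I/36)/(-1953250258175/1277556) = (4580326 + I/36)*(-1277556/1953250258175) = -5851622963256/1953250258175 - 106463*I/5859750774525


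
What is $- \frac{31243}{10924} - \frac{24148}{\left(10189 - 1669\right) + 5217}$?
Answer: $- \frac{692977843}{150062988} \approx -4.6179$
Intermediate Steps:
$- \frac{31243}{10924} - \frac{24148}{\left(10189 - 1669\right) + 5217} = \left(-31243\right) \frac{1}{10924} - \frac{24148}{8520 + 5217} = - \frac{31243}{10924} - \frac{24148}{13737} = - \frac{692977843}{150062988}$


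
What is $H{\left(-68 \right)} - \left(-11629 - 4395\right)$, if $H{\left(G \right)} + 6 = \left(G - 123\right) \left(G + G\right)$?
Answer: $41994$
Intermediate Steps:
$H{\left(G \right)} = -6 + 2 G \left(-123 + G\right)$ ($H{\left(G \right)} = -6 + \left(G - 123\right) \left(G + G\right) = -6 + \left(-123 + G\right) 2 G = -6 + 2 G \left(-123 + G\right)$)
$H{\left(-68 \right)} - \left(-11629 - 4395\right) = \left(-6 - -16728 + 2 \left(-68\right)^{2}\right) - \left(-11629 - 4395\right) = \left(-6 + 16728 + 2 \cdot 4624\right) - \left(-11629 - 4395\right) = \left(-6 + 16728 + 9248\right) - -16024 = 25970 + 16024 = 41994$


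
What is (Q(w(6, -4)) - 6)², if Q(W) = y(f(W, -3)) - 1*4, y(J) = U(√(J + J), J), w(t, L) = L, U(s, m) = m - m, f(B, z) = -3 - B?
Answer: 100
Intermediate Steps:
U(s, m) = 0
y(J) = 0
Q(W) = -4 (Q(W) = 0 - 1*4 = 0 - 4 = -4)
(Q(w(6, -4)) - 6)² = (-4 - 6)² = (-10)² = 100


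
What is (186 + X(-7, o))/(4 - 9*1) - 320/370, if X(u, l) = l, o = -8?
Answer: -6746/185 ≈ -36.465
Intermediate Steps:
(186 + X(-7, o))/(4 - 9*1) - 320/370 = (186 - 8)/(4 - 9*1) - 320/370 = 178/(4 - 9) - 320*1/370 = 178/(-5) - 32/37 = 178*(-⅕) - 32/37 = -178/5 - 32/37 = -6746/185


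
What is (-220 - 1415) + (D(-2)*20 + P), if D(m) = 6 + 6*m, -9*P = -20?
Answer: -15775/9 ≈ -1752.8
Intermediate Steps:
P = 20/9 (P = -⅑*(-20) = 20/9 ≈ 2.2222)
(-220 - 1415) + (D(-2)*20 + P) = (-220 - 1415) + ((6 + 6*(-2))*20 + 20/9) = -1635 + ((6 - 12)*20 + 20/9) = -1635 + (-6*20 + 20/9) = -1635 + (-120 + 20/9) = -1635 - 1060/9 = -15775/9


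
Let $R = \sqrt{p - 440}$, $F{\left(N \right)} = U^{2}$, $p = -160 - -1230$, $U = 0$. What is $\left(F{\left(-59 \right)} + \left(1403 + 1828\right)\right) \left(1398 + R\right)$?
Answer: $4516938 + 9693 \sqrt{70} \approx 4.598 \cdot 10^{6}$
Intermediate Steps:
$p = 1070$ ($p = -160 + 1230 = 1070$)
$F{\left(N \right)} = 0$ ($F{\left(N \right)} = 0^{2} = 0$)
$R = 3 \sqrt{70}$ ($R = \sqrt{1070 - 440} = \sqrt{630} = 3 \sqrt{70} \approx 25.1$)
$\left(F{\left(-59 \right)} + \left(1403 + 1828\right)\right) \left(1398 + R\right) = \left(0 + \left(1403 + 1828\right)\right) \left(1398 + 3 \sqrt{70}\right) = \left(0 + 3231\right) \left(1398 + 3 \sqrt{70}\right) = 3231 \left(1398 + 3 \sqrt{70}\right) = 4516938 + 9693 \sqrt{70}$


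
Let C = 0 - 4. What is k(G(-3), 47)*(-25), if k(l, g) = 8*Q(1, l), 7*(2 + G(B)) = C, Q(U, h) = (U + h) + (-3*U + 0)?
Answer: 6400/7 ≈ 914.29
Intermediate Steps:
Q(U, h) = h - 2*U (Q(U, h) = (U + h) - 3*U = h - 2*U)
C = -4
G(B) = -18/7 (G(B) = -2 + (⅐)*(-4) = -2 - 4/7 = -18/7)
k(l, g) = -16 + 8*l (k(l, g) = 8*(l - 2*1) = 8*(l - 2) = 8*(-2 + l) = -16 + 8*l)
k(G(-3), 47)*(-25) = (-16 + 8*(-18/7))*(-25) = (-16 - 144/7)*(-25) = -256/7*(-25) = 6400/7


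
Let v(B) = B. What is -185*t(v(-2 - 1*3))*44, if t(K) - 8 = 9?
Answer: -138380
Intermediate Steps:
t(K) = 17 (t(K) = 8 + 9 = 17)
-185*t(v(-2 - 1*3))*44 = -185*17*44 = -3145*44 = -138380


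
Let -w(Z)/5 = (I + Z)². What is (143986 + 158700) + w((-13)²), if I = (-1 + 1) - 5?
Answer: 168206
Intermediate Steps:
I = -5 (I = 0 - 5 = -5)
w(Z) = -5*(-5 + Z)²
(143986 + 158700) + w((-13)²) = (143986 + 158700) - 5*(-5 + (-13)²)² = 302686 - 5*(-5 + 169)² = 302686 - 5*164² = 302686 - 5*26896 = 302686 - 134480 = 168206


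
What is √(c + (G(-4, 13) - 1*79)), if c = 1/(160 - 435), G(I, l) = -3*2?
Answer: 4*I*√16071/55 ≈ 9.2197*I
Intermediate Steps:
G(I, l) = -6
c = -1/275 (c = 1/(-275) = -1/275 ≈ -0.0036364)
√(c + (G(-4, 13) - 1*79)) = √(-1/275 + (-6 - 1*79)) = √(-1/275 + (-6 - 79)) = √(-1/275 - 85) = √(-23376/275) = 4*I*√16071/55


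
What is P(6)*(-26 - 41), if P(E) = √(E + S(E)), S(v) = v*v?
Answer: -67*√42 ≈ -434.21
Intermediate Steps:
S(v) = v²
P(E) = √(E + E²)
P(6)*(-26 - 41) = √(6*(1 + 6))*(-26 - 41) = √(6*7)*(-67) = √42*(-67) = -67*√42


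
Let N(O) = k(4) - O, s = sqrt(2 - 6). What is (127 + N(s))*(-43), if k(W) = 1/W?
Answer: -21887/4 + 86*I ≈ -5471.8 + 86.0*I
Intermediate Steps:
s = 2*I (s = sqrt(-4) = 2*I ≈ 2.0*I)
N(O) = 1/4 - O
(127 + N(s))*(-43) = (127 + (1/4 - 2*I))*(-43) = (509/4 - 2*I)*(-43) = -21887/4 + 86*I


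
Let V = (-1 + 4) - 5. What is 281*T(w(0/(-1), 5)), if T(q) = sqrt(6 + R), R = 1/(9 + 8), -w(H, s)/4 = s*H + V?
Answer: 281*sqrt(1751)/17 ≈ 691.67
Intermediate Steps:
V = -2 (V = 3 - 5 = -2)
w(H, s) = 8 - 4*H*s (w(H, s) = -4*(s*H - 2) = -4*(H*s - 2) = -4*(-2 + H*s) = 8 - 4*H*s)
R = 1/17 ≈ 0.058824
T(q) = sqrt(1751)/17 (T(q) = sqrt(6 + 1/17) = sqrt(103/17) = sqrt(1751)/17)
281*T(w(0/(-1), 5)) = 281*(sqrt(1751)/17) = 281*sqrt(1751)/17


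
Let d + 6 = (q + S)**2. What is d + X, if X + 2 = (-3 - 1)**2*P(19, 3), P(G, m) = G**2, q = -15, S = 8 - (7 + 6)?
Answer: 6168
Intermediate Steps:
S = -5 (S = 8 - 1*13 = 8 - 13 = -5)
d = 394 (d = -6 + (-15 - 5)**2 = -6 + (-20)**2 = -6 + 400 = 394)
X = 5774 (X = -2 + (-3 - 1)**2*19**2 = -2 + (-4)**2*361 = -2 + 16*361 = -2 + 5776 = 5774)
d + X = 394 + 5774 = 6168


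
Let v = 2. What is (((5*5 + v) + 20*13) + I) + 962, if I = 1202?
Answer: 2451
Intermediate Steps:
(((5*5 + v) + 20*13) + I) + 962 = (((5*5 + 2) + 20*13) + 1202) + 962 = (((25 + 2) + 260) + 1202) + 962 = ((27 + 260) + 1202) + 962 = (287 + 1202) + 962 = 1489 + 962 = 2451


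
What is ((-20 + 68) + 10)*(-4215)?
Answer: -244470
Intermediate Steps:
((-20 + 68) + 10)*(-4215) = (48 + 10)*(-4215) = 58*(-4215) = -244470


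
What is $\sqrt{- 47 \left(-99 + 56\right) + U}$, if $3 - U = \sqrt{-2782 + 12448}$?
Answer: $\sqrt{2024 - 3 \sqrt{1074}} \approx 43.883$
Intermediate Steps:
$U = 3 - 3 \sqrt{1074}$ ($U = 3 - \sqrt{-2782 + 12448} = 3 - \sqrt{9666} = 3 - 3 \sqrt{1074} \approx -95.316$)
$\sqrt{- 47 \left(-99 + 56\right) + U} = \sqrt{- 47 \left(-99 + 56\right) + \left(3 - 3 \sqrt{1074}\right)} = \sqrt{\left(-47\right) \left(-43\right) + \left(3 - 3 \sqrt{1074}\right)} = \sqrt{2021 + \left(3 - 3 \sqrt{1074}\right)} = \sqrt{2024 - 3 \sqrt{1074}}$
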